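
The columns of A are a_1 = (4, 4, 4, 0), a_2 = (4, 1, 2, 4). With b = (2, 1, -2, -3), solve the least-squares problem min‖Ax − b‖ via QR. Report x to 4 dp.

a_1 = (4, 4, 4, 0); ‖a_1‖ = 6.9282, so q_1 = (0.5774, 0.5774, 0.5774, 0.0000).
q_1·a_2 = 0.5774·4 + 0.5774·1 + 0.5774·2 + 0.0000·4 = 4.0415.
u_2 = a_2 − 4.0415·q_1 = (1.6667, -1.3333, -0.3333, 4.0000).
‖u_2‖ = 4.5461, so q_2 = (0.3666, -0.2933, -0.0733, 0.8799).
Qᵀb = (0.5774, -2.0531).
Back-substitute: x_2 = -2.0531/4.5461 = -0.4516.
x_1 = (0.5774 − 4.0415·(-0.4516))/6.9282 = 0.3468.

x = (0.3468, -0.4516)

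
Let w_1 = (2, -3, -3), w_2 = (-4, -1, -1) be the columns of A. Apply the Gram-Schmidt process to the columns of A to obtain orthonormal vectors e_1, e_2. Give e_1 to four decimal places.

e_1 = (0.4264, -0.6396, -0.6396)

w_1 = (2, -3, -3); ‖w_1‖ = 4.6904, so e_1 = (0.4264, -0.6396, -0.6396).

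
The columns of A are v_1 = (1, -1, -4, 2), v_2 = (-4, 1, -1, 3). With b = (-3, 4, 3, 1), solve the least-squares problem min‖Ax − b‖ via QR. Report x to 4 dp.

v_1 = (1, -1, -4, 2); ‖v_1‖ = 4.6904, so e_1 = (0.2132, -0.2132, -0.8528, 0.4264).
e_1·v_2 = 0.2132·(-4) + (-0.2132)·1 + (-0.8528)·(-1) + 0.4264·3 = 1.0660.
u_2 = v_2 − 1.0660·e_1 = (-4.2273, 1.2273, -0.0909, 2.5455).
‖u_2‖ = 5.0856, so e_2 = (-0.8312, 0.2413, -0.0179, 0.5005).
Qᵀb = (-3.6244, 3.9058).
Back-substitute: x_2 = 3.9058/5.0856 = 0.7680.
x_1 = (-3.6244 − 1.0660·0.7680)/4.6904 = -0.9473.

x = (-0.9473, 0.7680)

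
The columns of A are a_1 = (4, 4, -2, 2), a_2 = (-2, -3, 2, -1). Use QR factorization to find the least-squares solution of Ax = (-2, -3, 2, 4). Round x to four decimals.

x = (1.1364, 2.3636)

a_1 = (4, 4, -2, 2); ‖a_1‖ = 6.3246, so e_1 = (0.6325, 0.6325, -0.3162, 0.3162).
e_1·a_2 = 0.6325·(-2) + 0.6325·(-3) + (-0.3162)·2 + 0.3162·(-1) = -4.1110.
u_2 = a_2 + 4.1110·e_1 = (0.6000, -0.4000, 0.7000, 0.3000).
‖u_2‖ = 1.0488, so e_2 = (0.5721, -0.3814, 0.6674, 0.2860).
Qᵀb = (-2.5298, 2.4790).
Back-substitute: x_2 = 2.4790/1.0488 = 2.3636.
x_1 = (-2.5298 + 4.1110·2.3636)/6.3246 = 1.1364.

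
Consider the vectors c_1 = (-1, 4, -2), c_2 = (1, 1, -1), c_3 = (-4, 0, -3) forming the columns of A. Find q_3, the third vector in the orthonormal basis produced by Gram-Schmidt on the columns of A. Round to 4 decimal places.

c_1 = (-1, 4, -2); ‖c_1‖ = 4.5826, so q_1 = (-0.2182, 0.8729, -0.4364).
q_1·c_2 = (-0.2182)·1 + 0.8729·1 + (-0.4364)·(-1) = 1.0911.
u_2 = c_2 − 1.0911·q_1 = (1.2381, 0.0476, -0.5238).
‖u_2‖ = 1.3452, so q_2 = (0.9204, 0.0354, -0.3894).
q_1·c_3 = (-0.2182)·(-4) + 0.8729·0 + (-0.4364)·(-3) = 2.1822; q_2·c_3 = 0.9204·(-4) + 0.0354·0 + (-0.3894)·(-3) = -2.5134.
u_3 = c_3 − 2.1822·q_1 + 2.5134·q_2 = (-1.2105, -1.8158, -3.0263).
‖u_3‖ = 3.7311, so q_3 = (-0.3244, -0.4867, -0.8111).

q_3 = (-0.3244, -0.4867, -0.8111)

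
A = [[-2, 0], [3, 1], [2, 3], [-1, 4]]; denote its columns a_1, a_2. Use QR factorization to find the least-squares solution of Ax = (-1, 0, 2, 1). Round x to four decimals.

x = (0.1806, 0.3499)

q_1 = a_1/‖a_1‖ = (-2, 3, 2, -1)/4.2426 = (-0.4714, 0.7071, 0.4714, -0.2357).
r_{12} = q_1·a_2 = 1.1785.
u_2 = a_2 − 1.1785·q_1 = (0.5556, 0.1667, 2.4444, 4.2778).
‖u_2‖ = 4.9610, so q_2 = (0.1120, 0.0336, 0.4927, 0.8623).
Qᵀb = (1.1785, 1.7358).
Back-substitute: x_2 = 1.7358/4.9610 = 0.3499.
x_1 = (1.1785 − 1.1785·0.3499)/4.2426 = 0.1806.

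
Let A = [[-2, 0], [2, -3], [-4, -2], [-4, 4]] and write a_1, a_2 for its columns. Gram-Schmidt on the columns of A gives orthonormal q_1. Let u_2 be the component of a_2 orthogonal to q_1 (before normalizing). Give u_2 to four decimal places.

a_1 = (-2, 2, -4, -4); ‖a_1‖ = 6.3246, so q_1 = (-0.3162, 0.3162, -0.6325, -0.6325).
q_1·a_2 = (-0.3162)·0 + 0.3162·(-3) + (-0.6325)·(-2) + (-0.6325)·4 = -2.2136.
u_2 = a_2 + 2.2136·q_1 = (-0.7000, -2.3000, -3.4000, 2.6000).

u_2 = (-0.7000, -2.3000, -3.4000, 2.6000)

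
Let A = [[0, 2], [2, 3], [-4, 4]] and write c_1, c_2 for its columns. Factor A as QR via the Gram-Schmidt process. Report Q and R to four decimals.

c_1 = (0, 2, -4); ‖c_1‖ = 4.4721, so e_1 = (0.0000, 0.4472, -0.8944).
e_1·c_2 = 0.0000·2 + 0.4472·3 + (-0.8944)·4 = -2.2361.
u_2 = c_2 + 2.2361·e_1 = (2.0000, 4.0000, 2.0000).
‖u_2‖ = 4.8990, so e_2 = (0.4082, 0.8165, 0.4082).

Q = [[0.0000, 0.4082], [0.4472, 0.8165], [-0.8944, 0.4082]], R = [[4.4721, -2.2361], [0.0000, 4.8990]]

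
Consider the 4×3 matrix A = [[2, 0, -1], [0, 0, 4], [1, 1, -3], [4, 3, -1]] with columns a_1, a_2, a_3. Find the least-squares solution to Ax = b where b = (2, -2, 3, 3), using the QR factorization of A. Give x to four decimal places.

x = (0.6540, -0.0095, -0.5989)

q_1 = a_1/‖a_1‖ = (2, 0, 1, 4)/4.5826 = (0.4364, 0.0000, 0.2182, 0.8729).
r_{12} = q_1·a_2 = 2.8368.
u_2 = a_2 − 2.8368·q_1 = (-1.2381, 0.0000, 0.3810, 0.5238).
‖u_2‖ = 1.3973, so q_2 = (-0.8861, 0.0000, 0.2726, 0.3749).
r_{13} = q_1·a_3 = -1.9640; r_{23} = q_2·a_3 = -0.3067.
u_3 = a_3 + 1.9640·q_1 + 0.3067·q_2 = (-0.4146, 4.0000, -2.4878, 0.8293).
‖u_3‖ = 4.8009, so q_3 = (-0.0864, 0.8332, -0.5182, 0.1727).
Qᵀb = (4.1461, 0.1704, -2.8755).
Back-substitute: x_3 = -2.8755/4.8009 = -0.5989.
x_2 = (0.1704 + 0.3067·(-0.5989))/1.3973 = -0.0095.
x_1 = (4.1461 − 2.8368·(-0.0095) + 1.9640·(-0.5989))/4.5826 = 0.6540.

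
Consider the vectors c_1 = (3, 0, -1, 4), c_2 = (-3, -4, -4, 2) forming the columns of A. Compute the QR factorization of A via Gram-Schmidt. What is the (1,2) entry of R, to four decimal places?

q_1 = c_1/‖c_1‖ = (3, 0, -1, 4)/5.0990 = (0.5883, 0.0000, -0.1961, 0.7845).
r_{12} = q_1·c_2 = 0.5883.

r_{12} = 0.5883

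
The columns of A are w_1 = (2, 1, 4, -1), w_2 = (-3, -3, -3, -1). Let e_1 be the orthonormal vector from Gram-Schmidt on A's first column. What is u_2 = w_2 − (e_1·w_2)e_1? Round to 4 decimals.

w_1 = (2, 1, 4, -1); ‖w_1‖ = 4.6904, so e_1 = (0.4264, 0.2132, 0.8528, -0.2132).
e_1·w_2 = 0.4264·(-3) + 0.2132·(-3) + 0.8528·(-3) + (-0.2132)·(-1) = -4.2640.
u_2 = w_2 + 4.2640·e_1 = (-1.1818, -2.0909, 0.6364, -1.9091).

u_2 = (-1.1818, -2.0909, 0.6364, -1.9091)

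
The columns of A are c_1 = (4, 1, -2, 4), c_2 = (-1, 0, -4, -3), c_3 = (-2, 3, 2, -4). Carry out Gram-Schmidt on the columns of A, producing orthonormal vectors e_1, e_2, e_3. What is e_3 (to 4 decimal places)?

e_1 = c_1/‖c_1‖ = (4, 1, -2, 4)/6.0828 = (0.6576, 0.1644, -0.3288, 0.6576).
r_{12} = e_1·c_2 = -1.3152.
u_2 = c_2 + 1.3152·e_1 = (-0.1351, 0.2162, -4.4324, -2.1351).
‖u_2‖ = 4.9265, so e_2 = (-0.0274, 0.0439, -0.8997, -0.4334).
r_{13} = e_1·c_3 = -4.1100; r_{23} = e_2·c_3 = 0.1207.
u_3 = c_3 + 4.1100·e_1 − 0.1207·e_2 = (0.7060, 3.6704, 0.7572, -1.2450).
‖u_3‖ = 4.0117, so e_3 = (0.1760, 0.9149, 0.1888, -0.3103).

e_3 = (0.1760, 0.9149, 0.1888, -0.3103)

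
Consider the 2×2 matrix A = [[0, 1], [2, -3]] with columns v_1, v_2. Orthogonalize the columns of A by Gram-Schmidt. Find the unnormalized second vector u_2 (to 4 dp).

e_1 = v_1/‖v_1‖ = (0, 2)/2.0000 = (0.0000, 1.0000).
r_{12} = e_1·v_2 = -3.0000.
u_2 = v_2 + 3.0000·e_1 = (1.0000, 0.0000).

u_2 = (1.0000, 0.0000)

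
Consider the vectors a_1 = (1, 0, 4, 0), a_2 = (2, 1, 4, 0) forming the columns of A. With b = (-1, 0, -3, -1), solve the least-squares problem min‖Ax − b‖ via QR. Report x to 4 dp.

x = (-0.6364, -0.1212)

q_1 = a_1/‖a_1‖ = (1, 0, 4, 0)/4.1231 = (0.2425, 0.0000, 0.9701, 0.0000).
r_{12} = q_1·a_2 = 4.3656.
u_2 = a_2 − 4.3656·q_1 = (0.9412, 1.0000, -0.2353, 0.0000).
‖u_2‖ = 1.3933, so q_2 = (0.6755, 0.7177, -0.1689, 0.0000).
Qᵀb = (-3.1530, -0.1689).
Back-substitute: x_2 = -0.1689/1.3933 = -0.1212.
x_1 = (-3.1530 − 4.3656·(-0.1212))/4.1231 = -0.6364.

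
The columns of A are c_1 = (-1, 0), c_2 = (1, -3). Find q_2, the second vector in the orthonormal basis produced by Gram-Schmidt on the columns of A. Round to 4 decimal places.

c_1 = (-1, 0); ‖c_1‖ = 1.0000, so q_1 = (-1.0000, 0.0000).
q_1·c_2 = (-1.0000)·1 + 0.0000·(-3) = -1.0000.
u_2 = c_2 + 1.0000·q_1 = (0.0000, -3.0000).
‖u_2‖ = 3.0000, so q_2 = (0.0000, -1.0000).

q_2 = (0.0000, -1.0000)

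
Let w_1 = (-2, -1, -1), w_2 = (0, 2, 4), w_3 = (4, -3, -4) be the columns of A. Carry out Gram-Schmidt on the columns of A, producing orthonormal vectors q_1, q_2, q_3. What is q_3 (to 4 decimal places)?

q_1 = w_1/‖w_1‖ = (-2, -1, -1)/2.4495 = (-0.8165, -0.4082, -0.4082).
r_{12} = q_1·w_2 = -2.4495.
u_2 = w_2 + 2.4495·q_1 = (-2.0000, 1.0000, 3.0000).
‖u_2‖ = 3.7417, so q_2 = (-0.5345, 0.2673, 0.8018).
r_{13} = q_1·w_3 = -0.4082; r_{23} = q_2·w_3 = -6.1470.
u_3 = w_3 + 0.4082·q_1 + 6.1470·q_2 = (0.3810, -1.5238, 0.7619).
‖u_3‖ = 1.7457, so q_3 = (0.2182, -0.8729, 0.4364).

q_3 = (0.2182, -0.8729, 0.4364)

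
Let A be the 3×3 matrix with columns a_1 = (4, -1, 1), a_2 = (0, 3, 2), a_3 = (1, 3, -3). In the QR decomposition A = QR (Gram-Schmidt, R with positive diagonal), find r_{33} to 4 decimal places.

r_{33} = 4.2583

a_1 = (4, -1, 1); ‖a_1‖ = 4.2426, so e_1 = (0.9428, -0.2357, 0.2357).
e_1·a_2 = 0.9428·0 + (-0.2357)·3 + 0.2357·2 = -0.2357.
u_2 = a_2 + 0.2357·e_1 = (0.2222, 2.9444, 2.0556).
‖u_2‖ = 3.5978, so e_2 = (0.0618, 0.8184, 0.5713).
e_1·a_3 = 0.9428·1 + (-0.2357)·3 + 0.2357·(-3) = -0.4714; e_2·a_3 = 0.0618·1 + 0.8184·3 + 0.5713·(-3) = 0.8030.
u_3 = a_3 + 0.4714·e_1 − 0.8030·e_2 = (1.3948, 2.2318, -3.3476).
r_{33} = ‖u_3‖ = 4.2583.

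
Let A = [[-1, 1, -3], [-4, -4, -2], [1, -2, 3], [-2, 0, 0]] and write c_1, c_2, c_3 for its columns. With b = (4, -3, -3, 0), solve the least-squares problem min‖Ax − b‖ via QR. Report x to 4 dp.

c_1 = (-1, -4, 1, -2); ‖c_1‖ = 4.6904, so q_1 = (-0.2132, -0.8528, 0.2132, -0.4264).
q_1·c_2 = (-0.2132)·1 + (-0.8528)·(-4) + 0.2132·(-2) + (-0.4264)·0 = 2.7716.
u_2 = c_2 − 2.7716·q_1 = (1.5909, -1.6364, -2.5909, 1.1818).
‖u_2‖ = 3.6494, so q_2 = (0.4359, -0.4484, -0.7100, 0.3238).
q_1·c_3 = (-0.2132)·(-3) + (-0.8528)·(-2) + 0.2132·3 + (-0.4264)·0 = 2.9848; q_2·c_3 = 0.4359·(-3) + (-0.4484)·(-2) + (-0.7100)·3 + 0.3238·0 = -2.5409.
u_3 = c_3 − 2.9848·q_1 + 2.5409·q_2 = (-1.2560, -0.5939, 0.5597, 2.0956).
‖u_3‖ = 2.5758, so q_3 = (-0.4876, -0.2306, 0.2173, 0.8136).
Qᵀb = (1.0660, 5.2188, -1.9107).
Back-substitute: x_3 = -1.9107/2.5758 = -0.7418.
x_2 = (5.2188 + 2.5409·(-0.7418))/3.6494 = 0.9136.
x_1 = (1.0660 − 2.7716·0.9136 − 2.9848·(-0.7418))/4.6904 = 0.1595.

x = (0.1595, 0.9136, -0.7418)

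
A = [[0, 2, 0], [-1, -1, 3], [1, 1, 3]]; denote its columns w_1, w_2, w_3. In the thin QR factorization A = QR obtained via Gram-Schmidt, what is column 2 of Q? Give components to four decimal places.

e_2 = (1.0000, 0.0000, 0.0000)

w_1 = (0, -1, 1); ‖w_1‖ = 1.4142, so e_1 = (0.0000, -0.7071, 0.7071).
e_1·w_2 = 0.0000·2 + (-0.7071)·(-1) + 0.7071·1 = 1.4142.
u_2 = w_2 − 1.4142·e_1 = (2.0000, 0.0000, 0.0000).
‖u_2‖ = 2.0000, so e_2 = (1.0000, 0.0000, 0.0000).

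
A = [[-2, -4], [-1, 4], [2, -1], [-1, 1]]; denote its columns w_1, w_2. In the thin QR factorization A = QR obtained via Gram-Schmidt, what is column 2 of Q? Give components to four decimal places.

w_1 = (-2, -1, 2, -1); ‖w_1‖ = 3.1623, so q_1 = (-0.6325, -0.3162, 0.6325, -0.3162).
q_1·w_2 = (-0.6325)·(-4) + (-0.3162)·4 + 0.6325·(-1) + (-0.3162)·1 = 0.3162.
u_2 = w_2 − 0.3162·q_1 = (-3.8000, 4.1000, -1.2000, 1.1000).
‖u_2‖ = 5.8224, so q_2 = (-0.6527, 0.7042, -0.2061, 0.1889).

q_2 = (-0.6527, 0.7042, -0.2061, 0.1889)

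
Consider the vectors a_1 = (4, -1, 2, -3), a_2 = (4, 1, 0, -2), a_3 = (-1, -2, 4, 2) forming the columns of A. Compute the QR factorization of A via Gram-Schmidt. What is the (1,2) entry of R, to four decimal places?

r_{12} = 3.8341

q_1 = a_1/‖a_1‖ = (4, -1, 2, -3)/5.4772 = (0.7303, -0.1826, 0.3651, -0.5477).
r_{12} = q_1·a_2 = 3.8341.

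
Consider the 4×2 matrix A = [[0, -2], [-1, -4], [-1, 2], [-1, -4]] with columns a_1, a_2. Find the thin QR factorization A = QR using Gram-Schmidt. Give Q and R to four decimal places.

q_1 = a_1/‖a_1‖ = (0, -1, -1, -1)/1.7321 = (0.0000, -0.5774, -0.5774, -0.5774).
r_{12} = q_1·a_2 = 3.4641.
u_2 = a_2 − 3.4641·q_1 = (-2.0000, -2.0000, 4.0000, -2.0000).
‖u_2‖ = 5.2915, so q_2 = (-0.3780, -0.3780, 0.7559, -0.3780).

Q = [[0.0000, -0.3780], [-0.5774, -0.3780], [-0.5774, 0.7559], [-0.5774, -0.3780]], R = [[1.7321, 3.4641], [0.0000, 5.2915]]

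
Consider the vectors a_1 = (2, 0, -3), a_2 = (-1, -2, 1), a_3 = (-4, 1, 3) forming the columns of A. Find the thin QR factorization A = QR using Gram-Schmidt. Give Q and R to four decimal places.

Q = [[0.5547, -0.1143, -0.8242], [0.0000, -0.9905, 0.1374], [-0.8321, -0.0762, -0.5494]], R = [[3.6056, -1.3868, -4.7150], [0.0000, 2.0191, -0.7619], [0.0000, 0.0000, 1.7857]]

q_1 = a_1/‖a_1‖ = (2, 0, -3)/3.6056 = (0.5547, 0.0000, -0.8321).
r_{12} = q_1·a_2 = -1.3868.
u_2 = a_2 + 1.3868·q_1 = (-0.2308, -2.0000, -0.1538).
‖u_2‖ = 2.0191, so q_2 = (-0.1143, -0.9905, -0.0762).
r_{13} = q_1·a_3 = -4.7150; r_{23} = q_2·a_3 = -0.7619.
u_3 = a_3 + 4.7150·q_1 + 0.7619·q_2 = (-1.4717, 0.2453, -0.9811).
‖u_3‖ = 1.7857, so q_3 = (-0.8242, 0.1374, -0.5494).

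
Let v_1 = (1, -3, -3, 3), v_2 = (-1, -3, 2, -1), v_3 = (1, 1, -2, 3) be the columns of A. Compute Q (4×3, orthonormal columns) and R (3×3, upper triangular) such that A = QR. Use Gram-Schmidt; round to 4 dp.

v_1 = (1, -3, -3, 3); ‖v_1‖ = 5.2915, so e_1 = (0.1890, -0.5669, -0.5669, 0.5669).
e_1·v_2 = 0.1890·(-1) + (-0.5669)·(-3) + (-0.5669)·2 + 0.5669·(-1) = -0.1890.
u_2 = v_2 + 0.1890·e_1 = (-0.9643, -3.1071, 1.8929, -0.8929).
‖u_2‖ = 3.8684, so e_2 = (-0.2493, -0.8032, 0.4893, -0.2308).
e_1·v_3 = 0.1890·1 + (-0.5669)·1 + (-0.5669)·(-2) + 0.5669·3 = 2.4568; e_2·v_3 = (-0.2493)·1 + (-0.8032)·1 + 0.4893·(-2) + (-0.2308)·3 = -2.7236.
u_3 = v_3 − 2.4568·e_1 + 2.7236·e_2 = (-0.1432, 0.2053, 0.7255, 0.9785).
‖u_3‖ = 1.2436, so e_3 = (-0.1151, 0.1650, 0.5834, 0.7868).

Q = [[0.1890, -0.2493, -0.1151], [-0.5669, -0.8032, 0.1650], [-0.5669, 0.4893, 0.5834], [0.5669, -0.2308, 0.7868]], R = [[5.2915, -0.1890, 2.4568], [0.0000, 3.8684, -2.7236], [0.0000, 0.0000, 1.2436]]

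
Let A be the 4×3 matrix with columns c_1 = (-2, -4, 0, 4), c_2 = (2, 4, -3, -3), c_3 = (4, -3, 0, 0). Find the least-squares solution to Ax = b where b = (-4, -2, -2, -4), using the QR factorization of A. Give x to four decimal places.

c_1 = (-2, -4, 0, 4); ‖c_1‖ = 6.0000, so q_1 = (-0.3333, -0.6667, 0.0000, 0.6667).
q_1·c_2 = (-0.3333)·2 + (-0.6667)·4 + 0.0000·(-3) + 0.6667·(-3) = -5.3333.
u_2 = c_2 + 5.3333·q_1 = (0.2222, 0.4444, -3.0000, 0.5556).
‖u_2‖ = 3.0912, so q_2 = (0.0719, 0.1438, -0.9705, 0.1797).
q_1·c_3 = (-0.3333)·4 + (-0.6667)·(-3) + 0.0000·0 + 0.6667·0 = 0.6667; q_2·c_3 = 0.0719·4 + 0.1438·(-3) + (-0.9705)·0 + 0.1797·0 = -0.1438.
u_3 = c_3 − 0.6667·q_1 + 0.1438·q_2 = (4.2326, -2.5349, -0.1395, -0.4186).
‖u_3‖ = 4.9533, so q_3 = (0.8545, -0.5118, -0.0282, -0.0845).
Qᵀb = (0.0000, 0.6470, -2.0001).
Back-substitute: x_3 = -2.0001/4.9533 = -0.4038.
x_2 = (0.6470 + 0.1438·(-0.4038))/3.0912 = 0.1905.
x_1 = (0.0000 + 5.3333·0.1905 − 0.6667·(-0.4038))/6.0000 = 0.2142.

x = (0.2142, 0.1905, -0.4038)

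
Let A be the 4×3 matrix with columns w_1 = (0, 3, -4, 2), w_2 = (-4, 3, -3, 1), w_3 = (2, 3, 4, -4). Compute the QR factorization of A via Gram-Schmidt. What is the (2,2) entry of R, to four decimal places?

r_{22} = 4.0937

e_1 = w_1/‖w_1‖ = (0, 3, -4, 2)/5.3852 = (0.0000, 0.5571, -0.7428, 0.3714).
r_{12} = e_1·w_2 = 4.2710.
u_2 = w_2 − 4.2710·e_1 = (-4.0000, 0.6207, 0.1724, -0.5862).
r_{22} = ‖u_2‖ = 4.0937.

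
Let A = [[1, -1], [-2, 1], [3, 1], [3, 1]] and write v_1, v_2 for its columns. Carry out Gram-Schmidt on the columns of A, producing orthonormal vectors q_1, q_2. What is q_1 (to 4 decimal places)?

v_1 = (1, -2, 3, 3); ‖v_1‖ = 4.7958, so q_1 = (0.2085, -0.4170, 0.6255, 0.6255).

q_1 = (0.2085, -0.4170, 0.6255, 0.6255)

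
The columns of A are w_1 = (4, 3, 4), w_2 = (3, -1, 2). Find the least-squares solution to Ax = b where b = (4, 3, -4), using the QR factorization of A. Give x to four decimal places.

x = (0.3825, -0.3930)

w_1 = (4, 3, 4); ‖w_1‖ = 6.4031, so e_1 = (0.6247, 0.4685, 0.6247).
e_1·w_2 = 0.6247·3 + 0.4685·(-1) + 0.6247·2 = 2.6550.
u_2 = w_2 − 2.6550·e_1 = (1.3415, -2.2439, 0.3415).
‖u_2‖ = 2.6365, so e_2 = (0.5088, -0.8511, 0.1295).
Qᵀb = (1.4056, -1.0361).
Back-substitute: x_2 = -1.0361/2.6365 = -0.3930.
x_1 = (1.4056 − 2.6550·(-0.3930))/6.4031 = 0.3825.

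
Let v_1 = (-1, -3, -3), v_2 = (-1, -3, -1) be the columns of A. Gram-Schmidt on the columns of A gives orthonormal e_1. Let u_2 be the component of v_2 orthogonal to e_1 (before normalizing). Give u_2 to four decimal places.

u_2 = (-0.3158, -0.9474, 1.0526)

v_1 = (-1, -3, -3); ‖v_1‖ = 4.3589, so e_1 = (-0.2294, -0.6882, -0.6882).
e_1·v_2 = (-0.2294)·(-1) + (-0.6882)·(-3) + (-0.6882)·(-1) = 2.9824.
u_2 = v_2 − 2.9824·e_1 = (-0.3158, -0.9474, 1.0526).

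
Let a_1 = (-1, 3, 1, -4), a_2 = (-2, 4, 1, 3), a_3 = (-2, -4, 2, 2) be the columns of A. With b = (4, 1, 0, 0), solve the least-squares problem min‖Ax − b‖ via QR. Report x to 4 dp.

a_1 = (-1, 3, 1, -4); ‖a_1‖ = 5.1962, so q_1 = (-0.1925, 0.5774, 0.1925, -0.7698).
q_1·a_2 = (-0.1925)·(-2) + 0.5774·4 + 0.1925·1 + (-0.7698)·3 = 0.5774.
u_2 = a_2 − 0.5774·q_1 = (-1.8889, 3.6667, 0.8889, 3.4444).
‖u_2‖ = 5.4467, so q_2 = (-0.3468, 0.6732, 0.1632, 0.6324).
q_1·a_3 = (-0.1925)·(-2) + 0.5774·(-4) + 0.1925·2 + (-0.7698)·2 = -3.0792; q_2·a_3 = (-0.3468)·(-2) + 0.6732·(-4) + 0.1632·2 + 0.6324·2 = -0.4080.
u_3 = a_3 + 3.0792·q_1 + 0.4080·q_2 = (-2.7341, -1.9476, 2.6592, -0.1124).
‖u_3‖ = 4.2839, so q_3 = (-0.6382, -0.4546, 0.6207, -0.0262).
Qᵀb = (-0.1925, -0.7140, -3.0075).
Back-substitute: x_3 = -3.0075/4.2839 = -0.7020.
x_2 = (-0.7140 + 0.4080·(-0.7020))/5.4467 = -0.1837.
x_1 = (-0.1925 − 0.5774·(-0.1837) + 3.0792·(-0.7020))/5.1962 = -0.4327.

x = (-0.4327, -0.1837, -0.7020)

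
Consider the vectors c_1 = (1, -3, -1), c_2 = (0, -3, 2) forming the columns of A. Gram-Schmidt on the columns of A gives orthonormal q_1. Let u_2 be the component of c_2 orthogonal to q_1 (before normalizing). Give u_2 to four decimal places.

u_2 = (-0.6364, -1.0909, 2.6364)

c_1 = (1, -3, -1); ‖c_1‖ = 3.3166, so q_1 = (0.3015, -0.9045, -0.3015).
q_1·c_2 = 0.3015·0 + (-0.9045)·(-3) + (-0.3015)·2 = 2.1106.
u_2 = c_2 − 2.1106·q_1 = (-0.6364, -1.0909, 2.6364).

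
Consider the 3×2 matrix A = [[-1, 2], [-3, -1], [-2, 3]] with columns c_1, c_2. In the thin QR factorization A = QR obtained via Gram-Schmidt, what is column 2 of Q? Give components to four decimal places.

c_1 = (-1, -3, -2); ‖c_1‖ = 3.7417, so q_1 = (-0.2673, -0.8018, -0.5345).
q_1·c_2 = (-0.2673)·2 + (-0.8018)·(-1) + (-0.5345)·3 = -1.3363.
u_2 = c_2 + 1.3363·q_1 = (1.6429, -2.0714, 2.2857).
‖u_2‖ = 3.4949, so q_2 = (0.4701, -0.5927, 0.6540).

q_2 = (0.4701, -0.5927, 0.6540)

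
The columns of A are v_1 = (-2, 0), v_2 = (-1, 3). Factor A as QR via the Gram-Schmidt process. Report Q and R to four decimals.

v_1 = (-2, 0); ‖v_1‖ = 2.0000, so e_1 = (-1.0000, 0.0000).
e_1·v_2 = (-1.0000)·(-1) + 0.0000·3 = 1.0000.
u_2 = v_2 − 1.0000·e_1 = (0.0000, 3.0000).
‖u_2‖ = 3.0000, so e_2 = (0.0000, 1.0000).

Q = [[-1.0000, 0.0000], [0.0000, 1.0000]], R = [[2.0000, 1.0000], [0.0000, 3.0000]]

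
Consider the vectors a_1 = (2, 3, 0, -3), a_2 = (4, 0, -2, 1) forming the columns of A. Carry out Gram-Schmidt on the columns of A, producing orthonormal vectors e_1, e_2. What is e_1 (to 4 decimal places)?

a_1 = (2, 3, 0, -3); ‖a_1‖ = 4.6904, so e_1 = (0.4264, 0.6396, 0.0000, -0.6396).

e_1 = (0.4264, 0.6396, 0.0000, -0.6396)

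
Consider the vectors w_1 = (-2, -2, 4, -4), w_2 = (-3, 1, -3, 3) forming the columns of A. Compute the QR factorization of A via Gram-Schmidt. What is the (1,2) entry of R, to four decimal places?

r_{12} = -3.1623

e_1 = w_1/‖w_1‖ = (-2, -2, 4, -4)/6.3246 = (-0.3162, -0.3162, 0.6325, -0.6325).
r_{12} = e_1·w_2 = -3.1623.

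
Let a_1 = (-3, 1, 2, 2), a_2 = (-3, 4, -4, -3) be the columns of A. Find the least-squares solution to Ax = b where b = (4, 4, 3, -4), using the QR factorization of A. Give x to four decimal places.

x = (-0.5517, 0.0690)

a_1 = (-3, 1, 2, 2); ‖a_1‖ = 4.2426, so q_1 = (-0.7071, 0.2357, 0.4714, 0.4714).
q_1·a_2 = (-0.7071)·(-3) + 0.2357·4 + 0.4714·(-4) + 0.4714·(-3) = -0.2357.
u_2 = a_2 + 0.2357·q_1 = (-3.1667, 4.0556, -3.8889, -2.8889).
‖u_2‖ = 7.0671, so q_2 = (-0.4481, 0.5739, -0.5503, -0.4088).
Qᵀb = (-2.3570, 0.4874).
Back-substitute: x_2 = 0.4874/7.0671 = 0.0690.
x_1 = (-2.3570 + 0.2357·0.0690)/4.2426 = -0.5517.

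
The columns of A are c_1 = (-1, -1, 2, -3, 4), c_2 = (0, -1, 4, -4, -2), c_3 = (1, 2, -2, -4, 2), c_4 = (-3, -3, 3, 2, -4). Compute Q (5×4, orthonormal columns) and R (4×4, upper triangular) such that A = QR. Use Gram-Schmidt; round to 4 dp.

Q = [[-0.1796, 0.0747, 0.3044, -0.8402], [-0.1796, -0.1034, 0.4894, -0.1907], [0.3592, 0.5628, -0.5179, -0.3903], [-0.5388, -0.4882, -0.6319, -0.2264], [0.7184, -0.6547, -0.0166, -0.2324]], R = [[5.5678, 2.3349, 2.3349, -1.7961], [0.0000, 5.6168, -0.6145, 3.4172], [0.0000, 0.0000, 4.8136, -5.1327], [0.0000, 0.0000, 0.0000, 2.3985]]

c_1 = (-1, -1, 2, -3, 4); ‖c_1‖ = 5.5678, so e_1 = (-0.1796, -0.1796, 0.3592, -0.5388, 0.7184).
e_1·c_2 = (-0.1796)·0 + (-0.1796)·(-1) + 0.3592·4 + (-0.5388)·(-4) + 0.7184·(-2) = 2.3349.
u_2 = c_2 − 2.3349·e_1 = (0.4194, -0.5806, 3.1613, -2.7419, -3.6774).
‖u_2‖ = 5.6168, so e_2 = (0.0747, -0.1034, 0.5628, -0.4882, -0.6547).
e_1·c_3 = (-0.1796)·1 + (-0.1796)·2 + 0.3592·(-2) + (-0.5388)·(-4) + 0.7184·2 = 2.3349; e_2·c_3 = 0.0747·1 + (-0.1034)·2 + 0.5628·(-2) + (-0.4882)·(-4) + (-0.6547)·2 = -0.6145.
u_3 = c_3 − 2.3349·e_1 + 0.6145·e_2 = (1.4652, 2.3558, -2.4928, -3.0419, -0.0798).
‖u_3‖ = 4.8136, so e_3 = (0.3044, 0.4894, -0.5179, -0.6319, -0.0166).
e_1·c_4 = (-0.1796)·(-3) + (-0.1796)·(-3) + 0.3592·3 + (-0.5388)·2 + 0.7184·(-4) = -1.7961; e_2·c_4 = 0.0747·(-3) + (-0.1034)·(-3) + 0.5628·3 + (-0.4882)·2 + (-0.6547)·(-4) = 3.4172; e_3·c_4 = 0.3044·(-3) + 0.4894·(-3) + (-0.5179)·3 + (-0.6319)·2 + (-0.0166)·(-4) = -5.1327.
u_4 = c_4 + 1.7961·e_1 − 3.4172·e_2 + 5.1327·e_3 = (-2.0154, -0.4573, -0.9362, -0.5431, -0.5574).
‖u_4‖ = 2.3985, so e_4 = (-0.8402, -0.1907, -0.3903, -0.2264, -0.2324).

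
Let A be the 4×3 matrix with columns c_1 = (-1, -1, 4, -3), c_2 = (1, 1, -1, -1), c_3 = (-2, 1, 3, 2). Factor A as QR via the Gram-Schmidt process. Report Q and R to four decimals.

c_1 = (-1, -1, 4, -3); ‖c_1‖ = 5.1962, so q_1 = (-0.1925, -0.1925, 0.7698, -0.5774).
q_1·c_2 = (-0.1925)·1 + (-0.1925)·1 + 0.7698·(-1) + (-0.5774)·(-1) = -0.5774.
u_2 = c_2 + 0.5774·q_1 = (0.8889, 0.8889, -0.5556, -1.3333).
‖u_2‖ = 1.9149, so q_2 = (0.4642, 0.4642, -0.2901, -0.6963).
q_1·c_3 = (-0.1925)·(-2) + (-0.1925)·1 + 0.7698·3 + (-0.5774)·2 = 1.3472; q_2·c_3 = 0.4642·(-2) + 0.4642·1 + (-0.2901)·3 + (-0.6963)·2 = -2.7272.
u_3 = c_3 − 1.3472·q_1 + 2.7272·q_2 = (-0.4747, 2.5253, 1.1717, 0.8788).
‖u_3‖ = 2.9576, so q_3 = (-0.1605, 0.8538, 0.3962, 0.2971).

Q = [[-0.1925, 0.4642, -0.1605], [-0.1925, 0.4642, 0.8538], [0.7698, -0.2901, 0.3962], [-0.5774, -0.6963, 0.2971]], R = [[5.1962, -0.5774, 1.3472], [0.0000, 1.9149, -2.7272], [0.0000, 0.0000, 2.9576]]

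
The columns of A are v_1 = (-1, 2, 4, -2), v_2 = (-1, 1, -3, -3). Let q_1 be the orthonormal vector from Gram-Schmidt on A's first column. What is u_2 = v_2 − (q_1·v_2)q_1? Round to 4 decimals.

q_1 = v_1/‖v_1‖ = (-1, 2, 4, -2)/5.0000 = (-0.2000, 0.4000, 0.8000, -0.4000).
r_{12} = q_1·v_2 = -0.6000.
u_2 = v_2 + 0.6000·q_1 = (-1.1200, 1.2400, -2.5200, -3.2400).

u_2 = (-1.1200, 1.2400, -2.5200, -3.2400)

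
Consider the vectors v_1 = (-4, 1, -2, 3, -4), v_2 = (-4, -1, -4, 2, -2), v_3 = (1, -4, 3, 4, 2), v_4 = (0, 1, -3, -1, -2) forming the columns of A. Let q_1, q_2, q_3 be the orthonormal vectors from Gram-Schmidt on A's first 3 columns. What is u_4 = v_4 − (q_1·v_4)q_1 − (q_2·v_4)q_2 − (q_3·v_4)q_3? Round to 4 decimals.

u_4 = (1.3326, -0.3089, -0.6848, 0.2947, -0.8464)

v_1 = (-4, 1, -2, 3, -4); ‖v_1‖ = 6.7823, so q_1 = (-0.5898, 0.1474, -0.2949, 0.4423, -0.5898).
q_1·v_2 = (-0.5898)·(-4) + 0.1474·(-1) + (-0.2949)·(-4) + 0.4423·2 + (-0.5898)·(-2) = 5.4554.
u_2 = v_2 − 5.4554·q_1 = (-0.7826, -1.8043, -2.3913, -0.4130, 1.2174).
‖u_2‖ = 3.3525, so q_2 = (-0.2334, -0.5382, -0.7133, -0.1232, 0.3631).
q_1·v_3 = (-0.5898)·1 + 0.1474·(-4) + (-0.2949)·3 + 0.4423·4 + (-0.5898)·2 = -1.4744; q_2·v_3 = (-0.2334)·1 + (-0.5382)·(-4) + (-0.7133)·3 + (-0.1232)·4 + 0.3631·2 = 0.0130.
u_3 = v_3 + 1.4744·q_1 − 0.0130·q_2 = (0.1335, -3.7756, 2.5745, 4.6538, 1.1257).
‖u_3‖ = 6.6201, so q_3 = (0.0202, -0.5703, 0.3889, 0.7030, 0.1700).
q_1·v_4 = (-0.5898)·0 + 0.1474·1 + (-0.2949)·(-3) + 0.4423·(-1) + (-0.5898)·(-2) = 1.7693; q_2·v_4 = (-0.2334)·0 + (-0.5382)·1 + (-0.7133)·(-3) + (-0.1232)·(-1) + 0.3631·(-2) = 0.9986; q_3·v_4 = 0.0202·0 + (-0.5703)·1 + 0.3889·(-3) + 0.7030·(-1) + 0.1700·(-2) = -2.7801.
u_4 = v_4 − 1.7693·q_1 − 0.9986·q_2 + 2.7801·q_3 = (1.3326, -0.3089, -0.6848, 0.2947, -0.8464).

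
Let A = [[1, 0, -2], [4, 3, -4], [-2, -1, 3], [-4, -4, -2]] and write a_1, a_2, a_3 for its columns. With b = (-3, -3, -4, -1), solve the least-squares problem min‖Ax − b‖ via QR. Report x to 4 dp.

e_1 = a_1/‖a_1‖ = (1, 4, -2, -4)/6.0828 = (0.1644, 0.6576, -0.3288, -0.6576).
r_{12} = e_1·a_2 = 4.9320.
u_2 = a_2 − 4.9320·e_1 = (-0.8108, -0.2432, 0.6216, -0.7568).
‖u_2‖ = 1.2945, so e_2 = (-0.6264, -0.1879, 0.4802, -0.5846).
r_{13} = e_1·a_3 = -2.6304; r_{23} = e_2·a_3 = 4.6142.
u_3 = a_3 + 2.6304·e_1 − 4.6142·e_2 = (1.3226, -1.4032, -0.0806, -1.0323).
‖u_3‖ = 2.1887, so e_3 = (0.6043, -0.6411, -0.0368, -0.4716).
Qᵀb = (-0.4932, 1.1066, 0.7296).
Back-substitute: x_3 = 0.7296/2.1887 = 0.3333.
x_2 = (1.1066 − 4.6142·0.3333)/1.2945 = -0.3333.
x_1 = (-0.4932 − 4.9320·(-0.3333) + 2.6304·0.3333)/6.0828 = 0.3333.

x = (0.3333, -0.3333, 0.3333)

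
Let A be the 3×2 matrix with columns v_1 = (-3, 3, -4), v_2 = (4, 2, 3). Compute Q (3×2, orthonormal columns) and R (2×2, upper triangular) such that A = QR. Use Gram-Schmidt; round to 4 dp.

Q = [[-0.5145, 0.5466], [0.5145, 0.8132], [-0.6860, 0.2000]], R = [[5.8310, -3.0870], [0.0000, 4.4125]]

v_1 = (-3, 3, -4); ‖v_1‖ = 5.8310, so q_1 = (-0.5145, 0.5145, -0.6860).
q_1·v_2 = (-0.5145)·4 + 0.5145·2 + (-0.6860)·3 = -3.0870.
u_2 = v_2 + 3.0870·q_1 = (2.4118, 3.5882, 0.8824).
‖u_2‖ = 4.4125, so q_2 = (0.5466, 0.8132, 0.2000).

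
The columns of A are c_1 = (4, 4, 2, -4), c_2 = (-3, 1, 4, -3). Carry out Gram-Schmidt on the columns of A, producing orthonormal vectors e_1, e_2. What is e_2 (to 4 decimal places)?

c_1 = (4, 4, 2, -4); ‖c_1‖ = 7.2111, so e_1 = (0.5547, 0.5547, 0.2774, -0.5547).
e_1·c_2 = 0.5547·(-3) + 0.5547·1 + 0.2774·4 + (-0.5547)·(-3) = 1.6641.
u_2 = c_2 − 1.6641·e_1 = (-3.9231, 0.0769, 3.5385, -2.0769).
‖u_2‖ = 5.6772, so e_2 = (-0.6910, 0.0135, 0.6233, -0.3658).

e_2 = (-0.6910, 0.0135, 0.6233, -0.3658)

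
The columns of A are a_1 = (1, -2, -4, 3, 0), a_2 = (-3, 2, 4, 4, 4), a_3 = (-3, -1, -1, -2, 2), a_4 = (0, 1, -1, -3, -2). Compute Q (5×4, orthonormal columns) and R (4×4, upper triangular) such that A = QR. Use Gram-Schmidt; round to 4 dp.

a_1 = (1, -2, -4, 3, 0); ‖a_1‖ = 5.4772, so q_1 = (0.1826, -0.3651, -0.7303, 0.5477, 0.0000).
q_1·a_2 = 0.1826·(-3) + (-0.3651)·2 + (-0.7303)·4 + 0.5477·4 + 0.0000·4 = -2.0083.
u_2 = a_2 + 2.0083·q_1 = (-2.6333, 1.2667, 2.5333, 5.1000, 4.0000).
‖u_2‖ = 7.5476, so q_2 = (-0.3489, 0.1678, 0.3356, 0.6757, 0.5300).
q_1·a_3 = 0.1826·(-3) + (-0.3651)·(-1) + (-0.7303)·(-1) + 0.5477·(-2) + 0.0000·2 = -0.5477; q_2·a_3 = (-0.3489)·(-3) + 0.1678·(-1) + 0.3356·(-1) + 0.6757·(-2) + 0.5300·2 = 0.2517.
u_3 = a_3 + 0.5477·q_1 − 0.2517·q_2 = (-2.8122, -1.2422, -1.4845, -1.8701, 1.8666).
‖u_3‖ = 4.3170, so q_3 = (-0.6514, -0.2878, -0.3439, -0.4332, 0.4324).
q_1·a_4 = 0.1826·0 + (-0.3651)·1 + (-0.7303)·(-1) + 0.5477·(-3) + 0.0000·(-2) = -1.2780; q_2·a_4 = (-0.3489)·0 + 0.1678·1 + 0.3356·(-1) + 0.6757·(-3) + 0.5300·(-2) = -3.2549; q_3·a_4 = (-0.6514)·0 + (-0.2878)·1 + (-0.3439)·(-1) + (-0.4332)·(-3) + 0.4324·(-2) = 0.4909.
u_4 = a_4 + 1.2780·q_1 + 3.2549·q_2 − 0.4909·q_3 = (-0.5825, 1.2208, -0.6720, 0.1120, -0.4873).
‖u_4‖ = 1.5910, so q_4 = (-0.3661, 0.7673, -0.4224, 0.0704, -0.3063).

Q = [[0.1826, -0.3489, -0.6514, -0.3661], [-0.3651, 0.1678, -0.2878, 0.7673], [-0.7303, 0.3356, -0.3439, -0.4224], [0.5477, 0.6757, -0.4332, 0.0704], [0.0000, 0.5300, 0.4324, -0.3063]], R = [[5.4772, -2.0083, -0.5477, -1.2780], [0.0000, 7.5476, 0.2517, -3.2549], [0.0000, 0.0000, 4.3170, 0.4909], [0.0000, 0.0000, 0.0000, 1.5910]]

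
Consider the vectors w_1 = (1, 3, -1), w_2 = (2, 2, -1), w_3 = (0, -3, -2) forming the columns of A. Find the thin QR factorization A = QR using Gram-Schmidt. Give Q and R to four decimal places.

Q = [[0.3015, 0.9239, -0.2357], [0.9045, -0.3553, -0.2357], [-0.3015, -0.1421, -0.9428]], R = [[3.3166, 2.7136, -2.1106], [0.0000, 1.2792, 1.3503], [0.0000, 0.0000, 2.5927]]

q_1 = w_1/‖w_1‖ = (1, 3, -1)/3.3166 = (0.3015, 0.9045, -0.3015).
r_{12} = q_1·w_2 = 2.7136.
u_2 = w_2 − 2.7136·q_1 = (1.1818, -0.4545, -0.1818).
‖u_2‖ = 1.2792, so q_2 = (0.9239, -0.3553, -0.1421).
r_{13} = q_1·w_3 = -2.1106; r_{23} = q_2·w_3 = 1.3503.
u_3 = w_3 + 2.1106·q_1 − 1.3503·q_2 = (-0.6111, -0.6111, -2.4444).
‖u_3‖ = 2.5927, so q_3 = (-0.2357, -0.2357, -0.9428).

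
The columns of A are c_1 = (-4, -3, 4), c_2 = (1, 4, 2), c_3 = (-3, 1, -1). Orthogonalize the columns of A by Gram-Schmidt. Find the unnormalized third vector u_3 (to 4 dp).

u_3 = (-2.5119, 1.3701, -1.4843)

c_1 = (-4, -3, 4); ‖c_1‖ = 6.4031, so q_1 = (-0.6247, -0.4685, 0.6247).
q_1·c_2 = (-0.6247)·1 + (-0.4685)·4 + 0.6247·2 = -1.2494.
u_2 = c_2 + 1.2494·q_1 = (0.2195, 3.4146, 2.7805).
‖u_2‖ = 4.4090, so q_2 = (0.0498, 0.7745, 0.6306).
q_1·c_3 = (-0.6247)·(-3) + (-0.4685)·1 + 0.6247·(-1) = 0.7809; q_2·c_3 = 0.0498·(-3) + 0.7745·1 + 0.6306·(-1) = -0.0055.
u_3 = c_3 − 0.7809·q_1 + 0.0055·q_2 = (-2.5119, 1.3701, -1.4843).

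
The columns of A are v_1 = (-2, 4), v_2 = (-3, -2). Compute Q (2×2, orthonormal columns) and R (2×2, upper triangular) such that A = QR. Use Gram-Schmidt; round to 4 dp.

Q = [[-0.4472, -0.8944], [0.8944, -0.4472]], R = [[4.4721, -0.4472], [0.0000, 3.5777]]

v_1 = (-2, 4); ‖v_1‖ = 4.4721, so e_1 = (-0.4472, 0.8944).
e_1·v_2 = (-0.4472)·(-3) + 0.8944·(-2) = -0.4472.
u_2 = v_2 + 0.4472·e_1 = (-3.2000, -1.6000).
‖u_2‖ = 3.5777, so e_2 = (-0.8944, -0.4472).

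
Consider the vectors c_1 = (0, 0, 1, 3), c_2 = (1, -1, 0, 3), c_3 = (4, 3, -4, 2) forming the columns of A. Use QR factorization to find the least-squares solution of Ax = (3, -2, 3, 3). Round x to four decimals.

c_1 = (0, 0, 1, 3); ‖c_1‖ = 3.1623, so q_1 = (0.0000, 0.0000, 0.3162, 0.9487).
q_1·c_2 = 0.0000·1 + 0.0000·(-1) + 0.3162·0 + 0.9487·3 = 2.8460.
u_2 = c_2 − 2.8460·q_1 = (1.0000, -1.0000, -0.9000, 0.3000).
‖u_2‖ = 1.7029, so q_2 = (0.5872, -0.5872, -0.5285, 0.1762).
q_1·c_3 = 0.0000·4 + 0.0000·3 + 0.3162·(-4) + 0.9487·2 = 0.6325; q_2·c_3 = 0.5872·4 + (-0.5872)·3 + (-0.5285)·(-4) + 0.1762·2 = 3.0535.
u_3 = c_3 − 0.6325·q_1 − 3.0535·q_2 = (2.2069, 4.7931, -2.5862, 0.8621).
‖u_3‖ = 5.9393, so q_3 = (0.3716, 0.8070, -0.4354, 0.1451).
Qᵀb = (3.7947, 1.8791, -1.3702).
Back-substitute: x_3 = -1.3702/5.9393 = -0.2307.
x_2 = (1.8791 − 3.0535·(-0.2307))/1.7029 = 1.5171.
x_1 = (3.7947 − 2.8460·1.5171 − 0.6325·(-0.2307))/3.1623 = -0.1193.

x = (-0.1193, 1.5171, -0.2307)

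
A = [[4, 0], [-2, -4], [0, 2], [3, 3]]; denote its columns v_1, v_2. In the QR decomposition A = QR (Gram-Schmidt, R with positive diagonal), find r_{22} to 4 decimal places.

r_{22} = 4.3629

v_1 = (4, -2, 0, 3); ‖v_1‖ = 5.3852, so e_1 = (0.7428, -0.3714, 0.0000, 0.5571).
e_1·v_2 = 0.7428·0 + (-0.3714)·(-4) + 0.0000·2 + 0.5571·3 = 3.1568.
u_2 = v_2 − 3.1568·e_1 = (-2.3448, -2.8276, 2.0000, 1.2414).
r_{22} = ‖u_2‖ = 4.3629.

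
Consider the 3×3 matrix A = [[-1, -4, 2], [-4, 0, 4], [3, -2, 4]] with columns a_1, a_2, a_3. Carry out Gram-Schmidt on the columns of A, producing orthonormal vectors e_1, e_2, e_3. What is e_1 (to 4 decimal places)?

a_1 = (-1, -4, 3); ‖a_1‖ = 5.0990, so e_1 = (-0.1961, -0.7845, 0.5883).

e_1 = (-0.1961, -0.7845, 0.5883)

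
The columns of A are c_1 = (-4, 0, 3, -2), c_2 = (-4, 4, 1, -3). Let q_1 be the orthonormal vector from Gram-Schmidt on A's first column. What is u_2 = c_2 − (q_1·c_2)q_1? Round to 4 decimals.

c_1 = (-4, 0, 3, -2); ‖c_1‖ = 5.3852, so q_1 = (-0.7428, 0.0000, 0.5571, -0.3714).
q_1·c_2 = (-0.7428)·(-4) + 0.0000·4 + 0.5571·1 + (-0.3714)·(-3) = 4.6424.
u_2 = c_2 − 4.6424·q_1 = (-0.5517, 4.0000, -1.5862, -1.2759).

u_2 = (-0.5517, 4.0000, -1.5862, -1.2759)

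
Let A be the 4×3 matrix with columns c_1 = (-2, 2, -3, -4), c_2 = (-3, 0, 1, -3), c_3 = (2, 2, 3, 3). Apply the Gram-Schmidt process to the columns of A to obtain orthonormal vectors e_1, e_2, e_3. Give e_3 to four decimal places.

e_3 = (0.0878, 0.8867, 0.4498, 0.0621)

c_1 = (-2, 2, -3, -4); ‖c_1‖ = 5.7446, so e_1 = (-0.3482, 0.3482, -0.5222, -0.6963).
e_1·c_2 = (-0.3482)·(-3) + 0.3482·0 + (-0.5222)·1 + (-0.6963)·(-3) = 2.6112.
u_2 = c_2 − 2.6112·e_1 = (-2.0909, -0.9091, 2.3636, -1.1818).
‖u_2‖ = 3.4902, so e_2 = (-0.5991, -0.2605, 0.6772, -0.3386).
e_1·c_3 = (-0.3482)·2 + 0.3482·2 + (-0.5222)·3 + (-0.6963)·3 = -3.6556; e_2·c_3 = (-0.5991)·2 + (-0.2605)·2 + 0.6772·3 + (-0.3386)·3 = -0.7033.
u_3 = c_3 + 3.6556·e_1 + 0.7033·e_2 = (0.3060, 3.0896, 1.5672, 0.2164).
‖u_3‖ = 3.4845, so e_3 = (0.0878, 0.8867, 0.4498, 0.0621).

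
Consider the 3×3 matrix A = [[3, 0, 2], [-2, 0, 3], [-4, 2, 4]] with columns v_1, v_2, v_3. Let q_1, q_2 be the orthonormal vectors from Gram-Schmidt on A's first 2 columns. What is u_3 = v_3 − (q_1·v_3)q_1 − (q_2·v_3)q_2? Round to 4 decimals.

v_1 = (3, -2, -4); ‖v_1‖ = 5.3852, so q_1 = (0.5571, -0.3714, -0.7428).
q_1·v_2 = 0.5571·0 + (-0.3714)·0 + (-0.7428)·2 = -1.4856.
u_2 = v_2 + 1.4856·q_1 = (0.8276, -0.5517, 0.8966).
‖u_2‖ = 1.3391, so q_2 = (0.6180, -0.4120, 0.6695).
q_1·v_3 = 0.5571·2 + (-0.3714)·3 + (-0.7428)·4 = -2.9711; q_2·v_3 = 0.6180·2 + (-0.4120)·3 + 0.6695·4 = 2.6781.
u_3 = v_3 + 2.9711·q_1 − 2.6781·q_2 = (2.0000, 3.0000, 0.0000).

u_3 = (2.0000, 3.0000, 0.0000)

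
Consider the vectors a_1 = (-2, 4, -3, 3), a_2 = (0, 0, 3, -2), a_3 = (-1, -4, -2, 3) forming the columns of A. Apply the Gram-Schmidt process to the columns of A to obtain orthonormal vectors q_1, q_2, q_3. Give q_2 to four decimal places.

a_1 = (-2, 4, -3, 3); ‖a_1‖ = 6.1644, so q_1 = (-0.3244, 0.6489, -0.4867, 0.4867).
q_1·a_2 = (-0.3244)·0 + 0.6489·0 + (-0.4867)·3 + 0.4867·(-2) = -2.4333.
u_2 = a_2 + 2.4333·q_1 = (-0.7895, 1.5789, 1.8158, -0.8158).
‖u_2‖ = 2.6606, so q_2 = (-0.2967, 0.5934, 0.6825, -0.3066).

q_2 = (-0.2967, 0.5934, 0.6825, -0.3066)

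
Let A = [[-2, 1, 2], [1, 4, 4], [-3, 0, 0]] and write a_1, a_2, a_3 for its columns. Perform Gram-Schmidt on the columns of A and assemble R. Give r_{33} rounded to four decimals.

r_{33} = 0.7845

a_1 = (-2, 1, -3); ‖a_1‖ = 3.7417, so e_1 = (-0.5345, 0.2673, -0.8018).
e_1·a_2 = (-0.5345)·1 + 0.2673·4 + (-0.8018)·0 = 0.5345.
u_2 = a_2 − 0.5345·e_1 = (1.2857, 3.8571, 0.4286).
‖u_2‖ = 4.0883, so e_2 = (0.3145, 0.9435, 0.1048).
e_1·a_3 = (-0.5345)·2 + 0.2673·4 + (-0.8018)·0 = 0.0000; e_2·a_3 = 0.3145·2 + 0.9435·4 + 0.1048·0 = 4.4028.
u_3 = a_3 + 0.0000·e_1 − 4.4028·e_2 = (0.6154, -0.1538, -0.4615).
r_{33} = ‖u_3‖ = 0.7845.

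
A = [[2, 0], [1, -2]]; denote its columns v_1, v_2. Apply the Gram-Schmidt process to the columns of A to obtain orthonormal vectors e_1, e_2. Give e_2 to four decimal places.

e_2 = (0.4472, -0.8944)

v_1 = (2, 1); ‖v_1‖ = 2.2361, so e_1 = (0.8944, 0.4472).
e_1·v_2 = 0.8944·0 + 0.4472·(-2) = -0.8944.
u_2 = v_2 + 0.8944·e_1 = (0.8000, -1.6000).
‖u_2‖ = 1.7889, so e_2 = (0.4472, -0.8944).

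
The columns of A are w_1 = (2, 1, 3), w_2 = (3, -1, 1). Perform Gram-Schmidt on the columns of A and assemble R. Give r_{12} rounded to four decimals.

w_1 = (2, 1, 3); ‖w_1‖ = 3.7417, so e_1 = (0.5345, 0.2673, 0.8018).
r_{12} = e_1·w_2 = 2.1381.

r_{12} = 2.1381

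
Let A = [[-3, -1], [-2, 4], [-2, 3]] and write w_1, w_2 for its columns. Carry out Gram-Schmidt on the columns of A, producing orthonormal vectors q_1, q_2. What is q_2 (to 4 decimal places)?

q_2 = (-0.6769, 0.6227, 0.3926)

q_1 = w_1/‖w_1‖ = (-3, -2, -2)/4.1231 = (-0.7276, -0.4851, -0.4851).
r_{12} = q_1·w_2 = -2.6679.
u_2 = w_2 + 2.6679·q_1 = (-2.9412, 2.7059, 1.7059).
‖u_2‖ = 4.3454, so q_2 = (-0.6769, 0.6227, 0.3926).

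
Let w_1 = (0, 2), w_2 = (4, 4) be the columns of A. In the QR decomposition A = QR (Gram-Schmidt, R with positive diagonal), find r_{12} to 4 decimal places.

r_{12} = 4.0000

w_1 = (0, 2); ‖w_1‖ = 2.0000, so q_1 = (0.0000, 1.0000).
r_{12} = q_1·w_2 = 4.0000.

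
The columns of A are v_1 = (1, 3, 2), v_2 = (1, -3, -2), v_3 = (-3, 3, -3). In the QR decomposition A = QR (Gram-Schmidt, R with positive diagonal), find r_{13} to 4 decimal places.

v_1 = (1, 3, 2); ‖v_1‖ = 3.7417, so e_1 = (0.2673, 0.8018, 0.5345).
r_{13} = e_1·v_3 = 0.0000.

r_{13} = 0.0000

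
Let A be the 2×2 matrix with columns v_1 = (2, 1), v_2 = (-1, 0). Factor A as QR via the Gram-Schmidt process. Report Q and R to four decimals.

v_1 = (2, 1); ‖v_1‖ = 2.2361, so e_1 = (0.8944, 0.4472).
e_1·v_2 = 0.8944·(-1) + 0.4472·0 = -0.8944.
u_2 = v_2 + 0.8944·e_1 = (-0.2000, 0.4000).
‖u_2‖ = 0.4472, so e_2 = (-0.4472, 0.8944).

Q = [[0.8944, -0.4472], [0.4472, 0.8944]], R = [[2.2361, -0.8944], [0.0000, 0.4472]]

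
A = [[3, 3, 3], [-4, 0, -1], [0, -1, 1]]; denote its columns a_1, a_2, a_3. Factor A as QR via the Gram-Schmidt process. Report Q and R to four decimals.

a_1 = (3, -4, 0); ‖a_1‖ = 5.0000, so q_1 = (0.6000, -0.8000, 0.0000).
q_1·a_2 = 0.6000·3 + (-0.8000)·0 + 0.0000·(-1) = 1.8000.
u_2 = a_2 − 1.8000·q_1 = (1.9200, 1.4400, -1.0000).
‖u_2‖ = 2.6000, so q_2 = (0.7385, 0.5538, -0.3846).
q_1·a_3 = 0.6000·3 + (-0.8000)·(-1) + 0.0000·1 = 2.6000; q_2·a_3 = 0.7385·3 + 0.5538·(-1) + (-0.3846)·1 = 1.2769.
u_3 = a_3 − 2.6000·q_1 − 1.2769·q_2 = (0.4970, 0.3728, 1.4911).
‖u_3‖ = 1.6154, so q_3 = (0.3077, 0.2308, 0.9231).

Q = [[0.6000, 0.7385, 0.3077], [-0.8000, 0.5538, 0.2308], [0.0000, -0.3846, 0.9231]], R = [[5.0000, 1.8000, 2.6000], [0.0000, 2.6000, 1.2769], [0.0000, 0.0000, 1.6154]]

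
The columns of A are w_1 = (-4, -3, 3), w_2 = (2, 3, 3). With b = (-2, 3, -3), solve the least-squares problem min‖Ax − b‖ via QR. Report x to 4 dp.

e_1 = w_1/‖w_1‖ = (-4, -3, 3)/5.8310 = (-0.6860, -0.5145, 0.5145).
r_{12} = e_1·w_2 = -1.3720.
u_2 = w_2 + 1.3720·e_1 = (1.0588, 2.2941, 3.7059).
‖u_2‖ = 4.4853, so e_2 = (0.2361, 0.5115, 0.8262).
Qᵀb = (-1.7150, -1.4164).
Back-substitute: x_2 = -1.4164/4.4853 = -0.3158.
x_1 = (-1.7150 + 1.3720·(-0.3158))/5.8310 = -0.3684.

x = (-0.3684, -0.3158)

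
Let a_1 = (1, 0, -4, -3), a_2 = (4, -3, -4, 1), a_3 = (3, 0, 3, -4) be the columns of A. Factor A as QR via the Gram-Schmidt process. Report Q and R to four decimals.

Q = [[0.1961, 0.6021, 0.6193], [0.0000, -0.5398, -0.1016], [-0.7845, -0.2491, 0.5603], [-0.5883, 0.5329, -0.5406]], R = [[5.0990, 3.3340, 0.5883], [0.0000, 5.5574, -1.0727], [0.0000, 0.0000, 5.7012]]

a_1 = (1, 0, -4, -3); ‖a_1‖ = 5.0990, so e_1 = (0.1961, 0.0000, -0.7845, -0.5883).
e_1·a_2 = 0.1961·4 + 0.0000·(-3) + (-0.7845)·(-4) + (-0.5883)·1 = 3.3340.
u_2 = a_2 − 3.3340·e_1 = (3.3462, -3.0000, -1.3846, 2.9615).
‖u_2‖ = 5.5574, so e_2 = (0.6021, -0.5398, -0.2491, 0.5329).
e_1·a_3 = 0.1961·3 + 0.0000·0 + (-0.7845)·3 + (-0.5883)·(-4) = 0.5883; e_2·a_3 = 0.6021·3 + (-0.5398)·0 + (-0.2491)·3 + 0.5329·(-4) = -1.0727.
u_3 = a_3 − 0.5883·e_1 + 1.0727·e_2 = (3.5305, -0.5791, 3.1943, -3.0822).
‖u_3‖ = 5.7012, so e_3 = (0.6193, -0.1016, 0.5603, -0.5406).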